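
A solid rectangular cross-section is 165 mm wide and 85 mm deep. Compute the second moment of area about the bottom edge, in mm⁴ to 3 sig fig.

The section: 165 × 85, A = 14 025 mm², y = 42.5 mm, Ī = 8 444 219 mm⁴.
Transfer it to the base of the section using Ī + A·d² with d = y − 0:
  the section: d = 42.5 mm → contributes +33 776 875 mm⁴
Total I = 33 776 875 mm⁴.

I_base ≈ 3.38 × 10⁷ mm⁴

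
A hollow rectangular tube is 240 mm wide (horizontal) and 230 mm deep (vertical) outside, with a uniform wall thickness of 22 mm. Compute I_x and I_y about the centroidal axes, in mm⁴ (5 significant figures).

I_x ≈ 1.3824 × 10⁸ mm⁴, I_y ≈ 1.4825 × 10⁸ mm⁴

Split into non-overlapping primitives; take the origin at the lower-left of the bounding box.
Outer rectangle: 240 × 230, A = 55 200 mm², y = 115 mm, Ī = 243 340 000 mm⁴.
Inner void (subtracted): 196 × 186, A = 36 456 mm², y = 115 mm, Ī = 105 102 648 mm⁴.
By symmetry the centroid is at mid-height, ȳ = 115 mm.
All pieces are centred on the centroidal x-axis, so I = ΣĪ (holes subtracted) = 138 237 352 mm⁴.
Repeating about the centroidal y-axis gives I_y = 148 252 192 mm⁴.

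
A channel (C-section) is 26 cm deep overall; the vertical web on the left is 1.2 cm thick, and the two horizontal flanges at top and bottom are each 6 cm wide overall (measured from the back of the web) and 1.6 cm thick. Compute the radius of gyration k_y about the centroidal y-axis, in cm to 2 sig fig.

k_y ≈ 1.6 cm

Split into non-overlapping primitives; take the origin at the lower-left of the bounding box.
Web: 1.2 × 26, A = 31.2 cm², x = 0.6 cm, Ī = 3.744 cm⁴.
Top flange (beyond web): 4.8 × 1.6, A = 7.68 cm², x = 3.6 cm, Ī = 14.75 cm⁴.
Bottom flange (beyond web): 4.8 × 1.6, A = 7.68 cm², x = 3.6 cm, Ī = 14.75 cm⁴.
Centroid: x̄ = ΣA·x / ΣA = 1.59 cm.
Transfer each piece to the centroidal y-axis using Ī + A·d² with d = x − 1.59:
  web: d = -0.9897 cm → contributes +34.3 cm⁴
  top flange (beyond web): d = 2.01 cm → contributes +45.78 cm⁴
  bottom flange (beyond web): d = 2.01 cm → contributes +45.78 cm⁴
Total I = 125.9 cm⁴.
Radius of gyration: k = √(I/A) = √(125.9 / 46.56) = 1.644 cm.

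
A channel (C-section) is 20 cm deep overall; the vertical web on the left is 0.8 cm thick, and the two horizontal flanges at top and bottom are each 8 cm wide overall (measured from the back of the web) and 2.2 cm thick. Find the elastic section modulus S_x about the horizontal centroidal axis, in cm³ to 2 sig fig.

S_x ≈ 310 cm³

Split into non-overlapping primitives; take the origin at the lower-left of the bounding box.
Web: 0.8 × 20, A = 16 cm², y = 10 cm, Ī = 533.3 cm⁴.
Top flange (beyond web): 7.2 × 2.2, A = 15.84 cm², y = 18.9 cm, Ī = 6.389 cm⁴.
Bottom flange (beyond web): 7.2 × 2.2, A = 15.84 cm², y = 1.1 cm, Ī = 6.389 cm⁴.
By symmetry the centroid is at mid-height, ȳ = 10 cm.
Transfer each piece to the horizontal centroidal axis using Ī + A·d² with d = y − 10:
  web: d = 0 cm → contributes +533.3 cm⁴
  top flange (beyond web): d = 8.9 cm → contributes +1 261 cm⁴
  bottom flange (beyond web): d = -8.9 cm → contributes +1 261 cm⁴
Total I = 3 055 cm⁴.
Extreme fibre distance c = 10 cm; S = I/c = 305.5 cm³.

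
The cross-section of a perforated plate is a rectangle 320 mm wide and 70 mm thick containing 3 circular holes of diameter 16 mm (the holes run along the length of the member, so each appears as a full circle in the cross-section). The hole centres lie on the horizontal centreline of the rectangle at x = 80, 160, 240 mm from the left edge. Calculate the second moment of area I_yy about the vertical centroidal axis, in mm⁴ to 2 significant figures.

Decompose the section into non-overlapping parts with the origin at the bottom-left of its bounding rectangle.
Plate: 320 × 70, A = 22 400 mm², x = 160 mm, Ī = 191 146 667 mm⁴.
Hole 1 (subtracted): ⌀16, A = 201.1 mm², x = 80 mm, Ī = 3 217 mm⁴.
Hole 2 (subtracted): ⌀16, A = 201.1 mm², x = 160 mm, Ī = 3 217 mm⁴.
Hole 3 (subtracted): ⌀16, A = 201.1 mm², x = 240 mm, Ī = 3 217 mm⁴.
By symmetry the centroid is at mid-width, x̄ = 160 mm.
Transfer each piece to the vertical centroidal axis using Ī + A·d² with d = x − 160:
  plate: d = 0 mm → contributes +191 146 667 mm⁴
  hole 1: d = -80 mm → contributes −1 290 013 mm⁴
  hole 2: d = 0 mm → contributes −3 217 mm⁴
  hole 3: d = 80 mm → contributes −1 290 013 mm⁴
Total I = 188 563 423 mm⁴.

I_yy ≈ 1.9 × 10⁸ mm⁴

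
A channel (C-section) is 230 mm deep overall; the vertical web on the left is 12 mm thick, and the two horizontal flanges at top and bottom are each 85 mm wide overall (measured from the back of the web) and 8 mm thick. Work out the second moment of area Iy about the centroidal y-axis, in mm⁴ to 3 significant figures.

Iy ≈ 2.03 × 10⁶ mm⁴

Treat the section as a set of non-overlapping primitives; coordinates are from the bounding-box lower-left.
Web: 12 × 230, A = 2 760 mm², x = 6 mm, Ī = 33 120 mm⁴.
Top flange (beyond web): 73 × 8, A = 584 mm², x = 48.5 mm, Ī = 259 345 mm⁴.
Bottom flange (beyond web): 73 × 8, A = 584 mm², x = 48.5 mm, Ī = 259 345 mm⁴.
Centroid: x̄ = ΣA·x / ΣA = 18.637 mm.
Transfer each piece to the centroidal y-axis using Ī + A·d² with d = x − 18.637:
  web: d = -12.637 mm → contributes +473 908 mm⁴
  top flange (beyond web): d = 29.863 mm → contributes +780 139 mm⁴
  bottom flange (beyond web): d = 29.863 mm → contributes +780 139 mm⁴
Total I = 2 034 185 mm⁴.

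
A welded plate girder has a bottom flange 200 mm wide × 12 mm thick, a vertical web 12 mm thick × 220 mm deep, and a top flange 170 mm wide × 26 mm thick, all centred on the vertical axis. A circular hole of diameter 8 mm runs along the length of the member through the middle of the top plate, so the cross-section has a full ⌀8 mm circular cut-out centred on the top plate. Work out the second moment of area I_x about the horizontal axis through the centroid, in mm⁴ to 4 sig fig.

Decompose the section into non-overlapping parts with the origin at the bottom-left of its bounding rectangle.
Bottom plate: 200 × 12, A = 2 400 mm², y = 6 mm, Ī = 28 800 mm⁴.
Web plate: 12 × 220, A = 2 640 mm², y = 122 mm, Ī = 10 648 000 mm⁴.
Top plate: 170 × 26, A = 4 420 mm², y = 245 mm, Ī = 248 993 mm⁴.
Hole (subtracted): ⌀8, A = 50.2655 mm², y = 245 mm, Ī = 201.062 mm⁴.
Centroid: ȳ = ΣA·y / ΣA = 149.533 mm.
Transfer each piece to the horizontal axis through the centroid using Ī + A·d² with d = y − 149.533:
  bottom plate: d = -143.533 mm → contributes +49 472 869 mm⁴
  web plate: d = -27.5329 mm → contributes +12 649 281 mm⁴
  top plate: d = 95.4671 mm → contributes +40 532 722 mm⁴
  hole: d = 95.4671 mm → contributes −458 319 mm⁴
Total I = 102 196 553 mm⁴.

I_x ≈ 1.022 × 10⁸ mm⁴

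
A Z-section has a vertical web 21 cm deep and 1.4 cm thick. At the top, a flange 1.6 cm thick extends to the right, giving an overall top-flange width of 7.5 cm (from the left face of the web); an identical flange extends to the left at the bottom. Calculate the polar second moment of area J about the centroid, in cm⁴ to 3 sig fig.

J ≈ 3260 cm⁴

Treat the section as a set of non-overlapping primitives; coordinates are from the bounding-box lower-left.
Web: 1.4 × 21, A = 29.4 cm², y = 10.5 cm, Ī = 1080.5 cm⁴.
Top flange (beyond web): 6.1 × 1.6, A = 9.76 cm², y = 20.2 cm, Ī = 2.0821 cm⁴.
Bottom flange (beyond web): 6.1 × 1.6, A = 9.76 cm², y = 0.8 cm, Ī = 2.0821 cm⁴.
Centroid: ȳ = ΣA·y / ΣA = 10.5 cm.
Transfer each piece to the centroidal x-axis using Ī + A·d² with d = y − 10.5:
  web: d = 0 cm → contributes +1080.5 cm⁴
  top flange (beyond web): d = 9.7 cm → contributes +920.4 cm⁴
  bottom flange (beyond web): d = -9.7 cm → contributes +920.4 cm⁴
Total I = 2921.3 cm⁴.
For the y-axis: x̄ = 6.8 cm.
Repeating about the centroidal y-axis gives I_y = 339.83 cm⁴.
Polar second moment: J = I_x + I_y = 3261.1 cm⁴.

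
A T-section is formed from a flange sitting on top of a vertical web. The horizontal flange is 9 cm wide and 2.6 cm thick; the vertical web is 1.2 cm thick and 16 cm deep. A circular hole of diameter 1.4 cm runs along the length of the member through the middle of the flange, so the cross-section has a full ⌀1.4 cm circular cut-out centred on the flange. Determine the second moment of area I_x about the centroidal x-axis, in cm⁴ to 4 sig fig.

Split into non-overlapping primitives; take the origin at the lower-left of the bounding box.
Flange: 9 × 2.6, A = 23.4 cm², y = 17.3 cm, Ī = 13.182 cm⁴.
Web: 1.2 × 16, A = 19.2 cm², y = 8 cm, Ī = 409.6 cm⁴.
Hole (subtracted): ⌀1.4, A = 1.53938 cm², y = 17.3 cm, Ī = 0.188574 cm⁴.
Centroid: ȳ = ΣA·y / ΣA = 12.9513 cm.
Transfer each piece to the centroidal x-axis using Ī + A·d² with d = y − 12.9513:
  flange: d = 4.34869 cm → contributes +455.702 cm⁴
  web: d = -4.95131 cm → contributes +880.297 cm⁴
  hole: d = 4.34869 cm → contributes −29.3 cm⁴
Total I = 1306.7 cm⁴.

I_x ≈ 1307 cm⁴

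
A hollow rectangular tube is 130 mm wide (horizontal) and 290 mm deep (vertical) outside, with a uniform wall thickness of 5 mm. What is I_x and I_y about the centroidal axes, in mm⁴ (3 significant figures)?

I_x ≈ 4.47 × 10⁷ mm⁴, I_y ≈ 1.28 × 10⁷ mm⁴

Decompose the section into non-overlapping parts with the origin at the bottom-left of its bounding rectangle.
Outer rectangle: 130 × 290, A = 37 700 mm², y = 145 mm, Ī = 264 214 167 mm⁴.
Inner void (subtracted): 120 × 280, A = 33 600 mm², y = 145 mm, Ī = 219 520 000 mm⁴.
By symmetry the centroid is at mid-height, ȳ = 145 mm.
All pieces are centred on the centroidal x-axis, so I = ΣĪ (holes subtracted) = 44 694 167 mm⁴.
Repeating about the centroidal y-axis gives I_y = 12 774 167 mm⁴.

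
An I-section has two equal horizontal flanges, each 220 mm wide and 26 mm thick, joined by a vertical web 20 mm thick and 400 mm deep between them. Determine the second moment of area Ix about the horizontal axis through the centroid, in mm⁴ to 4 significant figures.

Ix ≈ 6.263 × 10⁸ mm⁴

Decompose the section into non-overlapping parts with the origin at the bottom-left of its bounding rectangle.
Bottom flange: 220 × 26, A = 5 720 mm², y = 13 mm, Ī = 322 227 mm⁴.
Web: 20 × 400, A = 8 000 mm², y = 226 mm, Ī = 106 666 667 mm⁴.
Top flange: 220 × 26, A = 5 720 mm², y = 439 mm, Ī = 322 227 mm⁴.
By symmetry the centroid is at mid-height, ȳ = 226 mm.
Transfer each piece to the horizontal axis through the centroid using Ī + A·d² with d = y − 226:
  bottom flange: d = -213 mm → contributes +259 832 907 mm⁴
  web: d = 0 mm → contributes +106 666 667 mm⁴
  top flange: d = 213 mm → contributes +259 832 907 mm⁴
Total I = 626 332 480 mm⁴.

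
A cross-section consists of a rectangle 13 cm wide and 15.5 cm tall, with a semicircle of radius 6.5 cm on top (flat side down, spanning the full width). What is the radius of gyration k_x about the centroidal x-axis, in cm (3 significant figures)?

Break the section into simple shapes (no overlaps), measuring from the bottom-left corner of the bounding box.
Rectangular body: 13 × 15.5, A = 201.5 cm², y = 7.75 cm, Ī = 4034.2 cm⁴.
Semicircular cap: semicircle r = 6.5, A = 66.366 cm², y = 18.259 cm, Ī = 195.92 cm⁴.
Centroid: ȳ = ΣA·y / ΣA = 10.354 cm.
Transfer each piece to the centroidal x-axis using Ī + A·d² with d = y − 10.354:
  rectangular body: d = -2.6036 cm → contributes +5400.1 cm⁴
  semicircular cap: d = 7.9051 cm → contributes +4343.2 cm⁴
Total I = 9743.3 cm⁴.
Radius of gyration: k = √(I/A) = √(9743.3 / 267.87) = 6.0311 cm.

k_x ≈ 6.03 cm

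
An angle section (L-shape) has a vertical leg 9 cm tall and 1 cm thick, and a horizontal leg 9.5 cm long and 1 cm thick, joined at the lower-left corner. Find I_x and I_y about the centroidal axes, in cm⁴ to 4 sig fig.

Treat the section as a set of non-overlapping primitives; coordinates are from the bounding-box lower-left.
Vertical leg: 1 × 9, A = 9 cm², y = 4.5 cm, Ī = 60.75 cm⁴.
Horizontal leg (remainder): 8.5 × 1, A = 8.5 cm², y = 0.5 cm, Ī = 0.708333 cm⁴.
Centroid: ȳ = ΣA·y / ΣA = 2.55714 cm.
Transfer each piece to the centroidal x-axis using Ī + A·d² with d = y − 2.55714:
  vertical leg: d = 1.94286 cm → contributes +94.7222 cm⁴
  horizontal leg (remainder): d = -2.05714 cm → contributes +36.6789 cm⁴
Total I = 131.401 cm⁴.
For the y-axis: x̄ = 2.80714 cm.
Repeating about the centroidal y-axis gives I_y = 150.557 cm⁴.

I_x ≈ 131.4 cm⁴, I_y ≈ 150.6 cm⁴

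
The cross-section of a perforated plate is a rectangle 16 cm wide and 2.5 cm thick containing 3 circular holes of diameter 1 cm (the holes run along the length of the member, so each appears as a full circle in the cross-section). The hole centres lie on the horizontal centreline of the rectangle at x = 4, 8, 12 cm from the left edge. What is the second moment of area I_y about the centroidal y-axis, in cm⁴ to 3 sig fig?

I_y ≈ 828 cm⁴

Treat the section as a set of non-overlapping primitives; coordinates are from the bounding-box lower-left.
Plate: 16 × 2.5, A = 40 cm², x = 8 cm, Ī = 853.33 cm⁴.
Hole 1 (subtracted): ⌀1, A = 0.7854 cm², x = 4 cm, Ī = 0.049087 cm⁴.
Hole 2 (subtracted): ⌀1, A = 0.7854 cm², x = 8 cm, Ī = 0.049087 cm⁴.
Hole 3 (subtracted): ⌀1, A = 0.7854 cm², x = 12 cm, Ī = 0.049087 cm⁴.
By symmetry the centroid is at mid-width, x̄ = 8 cm.
Transfer each piece to the centroidal y-axis using Ī + A·d² with d = x − 8:
  plate: d = 0 cm → contributes +853.33 cm⁴
  hole 1: d = -4 cm → contributes −12.615 cm⁴
  hole 2: d = 0 cm → contributes −0.049087 cm⁴
  hole 3: d = 4 cm → contributes −12.615 cm⁴
Total I = 828.05 cm⁴.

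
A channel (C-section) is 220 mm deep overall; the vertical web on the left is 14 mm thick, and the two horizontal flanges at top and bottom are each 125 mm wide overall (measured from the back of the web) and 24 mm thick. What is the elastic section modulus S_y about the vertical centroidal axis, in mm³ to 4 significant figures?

S_y ≈ 1.677 × 10⁵ mm³

Decompose the section into non-overlapping parts with the origin at the bottom-left of its bounding rectangle.
Web: 14 × 220, A = 3 080 mm², x = 7 mm, Ī = 50306.7 mm⁴.
Top flange (beyond web): 111 × 24, A = 2 664 mm², x = 69.5 mm, Ī = 2 735 262 mm⁴.
Bottom flange (beyond web): 111 × 24, A = 2 664 mm², x = 69.5 mm, Ī = 2 735 262 mm⁴.
Centroid: x̄ = ΣA·x / ΣA = 46.6051 mm.
Transfer each piece to the vertical centroidal axis using Ī + A·d² with d = x − 46.6051:
  web: d = -39.6051 mm → contributes +4 881 493 mm⁴
  top flange (beyond web): d = 22.8949 mm → contributes +4 131 663 mm⁴
  bottom flange (beyond web): d = 22.8949 mm → contributes +4 131 663 mm⁴
Total I = 13 144 820 mm⁴.
Extreme fibre distance c = 78.3949 mm; S = I/c = 167 675 mm³.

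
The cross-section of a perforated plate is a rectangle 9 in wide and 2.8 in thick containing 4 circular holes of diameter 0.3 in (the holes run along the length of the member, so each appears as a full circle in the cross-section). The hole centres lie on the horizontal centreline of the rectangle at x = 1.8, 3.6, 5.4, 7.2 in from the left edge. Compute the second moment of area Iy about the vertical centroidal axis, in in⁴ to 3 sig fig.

Iy ≈ 169 in⁴

Break the section into simple shapes (no overlaps), measuring from the bottom-left corner of the bounding box.
Plate: 9 × 2.8, A = 25.2 in², x = 4.5 in, Ī = 170.1 in⁴.
Hole 1 (subtracted): ⌀0.3, A = 0.070686 in², x = 1.8 in, Ī = 0.00039761 in⁴.
Hole 2 (subtracted): ⌀0.3, A = 0.070686 in², x = 3.6 in, Ī = 0.00039761 in⁴.
Hole 3 (subtracted): ⌀0.3, A = 0.070686 in², x = 5.4 in, Ī = 0.00039761 in⁴.
Hole 4 (subtracted): ⌀0.3, A = 0.070686 in², x = 7.2 in, Ī = 0.00039761 in⁴.
By symmetry the centroid is at mid-width, x̄ = 4.5 in.
Transfer each piece to the vertical centroidal axis using Ī + A·d² with d = x − 4.5:
  plate: d = 0 in → contributes +170.1 in⁴
  hole 1: d = -2.7 in → contributes −0.5157 in⁴
  hole 2: d = -0.9 in → contributes −0.057653 in⁴
  hole 3: d = 0.9 in → contributes −0.057653 in⁴
  hole 4: d = 2.7 in → contributes −0.5157 in⁴
Total I = 168.95 in⁴.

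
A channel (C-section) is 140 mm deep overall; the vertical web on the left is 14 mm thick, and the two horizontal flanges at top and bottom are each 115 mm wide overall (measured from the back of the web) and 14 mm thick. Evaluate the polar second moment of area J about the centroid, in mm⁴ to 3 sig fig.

J ≈ 2.07 × 10⁷ mm⁴

Break the section into simple shapes (no overlaps), measuring from the bottom-left corner of the bounding box.
Web: 14 × 140, A = 1 960 mm², y = 70 mm, Ī = 3 201 333 mm⁴.
Top flange (beyond web): 101 × 14, A = 1 414 mm², y = 133 mm, Ī = 23 095 mm⁴.
Bottom flange (beyond web): 101 × 14, A = 1 414 mm², y = 7 mm, Ī = 23 095 mm⁴.
By symmetry the centroid is at mid-height, ȳ = 70 mm.
Transfer each piece to the centroidal x-axis using Ī + A·d² with d = y − 70:
  web: d = 0 mm → contributes +3 201 333 mm⁴
  top flange (beyond web): d = 63 mm → contributes +5 635 261 mm⁴
  bottom flange (beyond web): d = -63 mm → contributes +5 635 261 mm⁴
Total I = 14 471 856 mm⁴.
For the y-axis: x̄ = 40.962 mm.
Repeating about the centroidal y-axis gives I_y = 6 263 565 mm⁴.
Polar second moment: J = I_x + I_y = 20 735 421 mm⁴.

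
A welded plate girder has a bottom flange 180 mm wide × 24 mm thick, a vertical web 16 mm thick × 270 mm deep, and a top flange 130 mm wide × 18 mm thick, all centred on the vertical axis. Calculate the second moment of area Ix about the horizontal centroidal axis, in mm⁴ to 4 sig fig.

Ix ≈ 1.603 × 10⁸ mm⁴

Decompose the section into non-overlapping parts with the origin at the bottom-left of its bounding rectangle.
Bottom plate: 180 × 24, A = 4 320 mm², y = 12 mm, Ī = 207 360 mm⁴.
Web plate: 16 × 270, A = 4 320 mm², y = 159 mm, Ī = 26 244 000 mm⁴.
Top plate: 130 × 18, A = 2 340 mm², y = 303 mm, Ī = 63 180 mm⁴.
Centroid: ȳ = ΣA·y / ΣA = 131.852 mm.
Transfer each piece to the horizontal centroidal axis using Ī + A·d² with d = y − 131.852:
  bottom plate: d = -119.852 mm → contributes +62 262 484 mm⁴
  web plate: d = 27.1475 mm → contributes +29 427 792 mm⁴
  top plate: d = 171.148 mm → contributes +68 605 245 mm⁴
Total I = 160 295 521 mm⁴.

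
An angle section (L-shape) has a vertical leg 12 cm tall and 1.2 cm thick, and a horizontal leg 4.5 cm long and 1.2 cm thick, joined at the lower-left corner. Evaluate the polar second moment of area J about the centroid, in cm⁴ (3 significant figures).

J ≈ 285 cm⁴

Treat the section as a set of non-overlapping primitives; coordinates are from the bounding-box lower-left.
Vertical leg: 1.2 × 12, A = 14.4 cm², y = 6 cm, Ī = 172.8 cm⁴.
Horizontal leg (remainder): 3.3 × 1.2, A = 3.96 cm², y = 0.6 cm, Ī = 0.4752 cm⁴.
Centroid: ȳ = ΣA·y / ΣA = 4.8353 cm.
Transfer each piece to the centroidal x-axis using Ī + A·d² with d = y − 4.8353:
  vertical leg: d = 1.1647 cm → contributes +192.33 cm⁴
  horizontal leg (remainder): d = -4.2353 cm → contributes +71.509 cm⁴
Total I = 263.84 cm⁴.
For the y-axis: x̄ = 1.0853 cm.
Repeating about the centroidal y-axis gives I_y = 21.045 cm⁴.
Polar second moment: J = I_x + I_y = 284.89 cm⁴.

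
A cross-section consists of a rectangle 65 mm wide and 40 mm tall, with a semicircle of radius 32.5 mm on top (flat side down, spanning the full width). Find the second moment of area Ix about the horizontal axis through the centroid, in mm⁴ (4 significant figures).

Treat the section as a set of non-overlapping primitives; coordinates are from the bounding-box lower-left.
Rectangular body: 65 × 40, A = 2 600 mm², y = 20 mm, Ī = 346 667 mm⁴.
Semicircular cap: semicircle r = 32.5, A = 1659.15 mm², y = 53.7934 mm, Ī = 122 452 mm⁴.
Centroid: ȳ = ΣA·y / ΣA = 33.1642 mm.
Transfer each piece to the horizontal axis through the centroid using Ī + A·d² with d = y − 33.1642:
  rectangular body: d = -13.1642 mm → contributes +797 239 mm⁴
  semicircular cap: d = 20.6292 mm → contributes +828 527 mm⁴
Total I = 1 625 766 mm⁴.

Ix ≈ 1.626 × 10⁶ mm⁴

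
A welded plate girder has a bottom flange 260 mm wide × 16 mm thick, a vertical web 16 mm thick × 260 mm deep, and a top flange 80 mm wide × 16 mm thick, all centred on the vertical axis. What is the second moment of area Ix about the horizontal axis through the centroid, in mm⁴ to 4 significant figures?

Decompose the section into non-overlapping parts with the origin at the bottom-left of its bounding rectangle.
Bottom plate: 260 × 16, A = 4 160 mm², y = 8 mm, Ī = 88746.7 mm⁴.
Web plate: 16 × 260, A = 4 160 mm², y = 146 mm, Ī = 23 434 667 mm⁴.
Top plate: 80 × 16, A = 1 280 mm², y = 284 mm, Ī = 27306.7 mm⁴.
Centroid: ȳ = ΣA·y / ΣA = 104.6 mm.
Transfer each piece to the horizontal axis through the centroid using Ī + A·d² with d = y − 104.6:
  bottom plate: d = -96.6 mm → contributes +38 908 036 mm⁴
  web plate: d = 41.4 mm → contributes +30 564 740 mm⁴
  top plate: d = 179.4 mm → contributes +41 223 287 mm⁴
Total I = 110 696 064 mm⁴.

Ix ≈ 1.107 × 10⁸ mm⁴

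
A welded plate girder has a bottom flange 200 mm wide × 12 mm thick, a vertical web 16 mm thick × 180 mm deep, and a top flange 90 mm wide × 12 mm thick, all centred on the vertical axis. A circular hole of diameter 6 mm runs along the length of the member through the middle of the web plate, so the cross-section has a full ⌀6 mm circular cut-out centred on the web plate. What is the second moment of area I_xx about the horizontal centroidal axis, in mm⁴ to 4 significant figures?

Decompose the section into non-overlapping parts with the origin at the bottom-left of its bounding rectangle.
Bottom plate: 200 × 12, A = 2 400 mm², y = 6 mm, Ī = 28 800 mm⁴.
Web plate: 16 × 180, A = 2 880 mm², y = 102 mm, Ī = 7 776 000 mm⁴.
Top plate: 90 × 12, A = 1 080 mm², y = 198 mm, Ī = 12 960 mm⁴.
Hole (subtracted): ⌀6, A = 28.2743 mm², y = 102 mm, Ī = 63.6173 mm⁴.
Centroid: ȳ = ΣA·y / ΣA = 81.9865 mm.
Transfer each piece to the horizontal centroidal axis using Ī + A·d² with d = y − 81.9865:
  bottom plate: d = -75.9865 mm → contributes +13 886 275 mm⁴
  web plate: d = 20.0135 mm → contributes +8 929 556 mm⁴
  top plate: d = 116.014 mm → contributes +14 548 823 mm⁴
  hole: d = 20.0135 mm → contributes −11388.6 mm⁴
Total I = 37 353 265 mm⁴.

I_xx ≈ 3.735 × 10⁷ mm⁴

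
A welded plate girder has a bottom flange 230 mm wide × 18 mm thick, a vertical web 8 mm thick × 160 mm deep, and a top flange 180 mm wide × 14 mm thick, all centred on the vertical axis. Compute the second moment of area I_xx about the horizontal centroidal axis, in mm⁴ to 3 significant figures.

Decompose the section into non-overlapping parts with the origin at the bottom-left of its bounding rectangle.
Bottom plate: 230 × 18, A = 4 140 mm², y = 9 mm, Ī = 111 780 mm⁴.
Web plate: 8 × 160, A = 1 280 mm², y = 98 mm, Ī = 2 730 667 mm⁴.
Top plate: 180 × 14, A = 2 520 mm², y = 185 mm, Ī = 41 160 mm⁴.
Centroid: ȳ = ΣA·y / ΣA = 79.207 mm.
Transfer each piece to the horizontal centroidal axis using Ī + A·d² with d = y − 79.207:
  bottom plate: d = -70.207 mm → contributes +20 517 672 mm⁴
  web plate: d = 18.793 mm → contributes +3 182 755 mm⁴
  top plate: d = 105.79 mm → contributes +28 245 641 mm⁴
Total I = 51 946 068 mm⁴.

I_xx ≈ 5.19 × 10⁷ mm⁴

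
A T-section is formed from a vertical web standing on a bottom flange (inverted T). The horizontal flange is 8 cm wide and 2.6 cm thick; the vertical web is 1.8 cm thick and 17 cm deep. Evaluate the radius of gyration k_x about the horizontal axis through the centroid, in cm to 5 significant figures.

k_x ≈ 6.1403 cm

Decompose the section into non-overlapping parts with the origin at the bottom-left of its bounding rectangle.
Flange: 8 × 2.6, A = 20.8 cm², y = 1.3 cm, Ī = 11.71733 cm⁴.
Web: 1.8 × 17, A = 30.6 cm², y = 11.1 cm, Ī = 736.95 cm⁴.
Centroid: ȳ = ΣA·y / ΣA = 7.134241 cm.
Transfer each piece to the horizontal axis through the centroid using Ī + A·d² with d = y − 7.134241:
  flange: d = -5.834241 cm → contributes +719.7154 cm⁴
  web: d = 3.965759 cm → contributes +1218.204 cm⁴
Total I = 1937.919 cm⁴.
Radius of gyration: k = √(I/A) = √(1937.919 / 51.4) = 6.140253 cm.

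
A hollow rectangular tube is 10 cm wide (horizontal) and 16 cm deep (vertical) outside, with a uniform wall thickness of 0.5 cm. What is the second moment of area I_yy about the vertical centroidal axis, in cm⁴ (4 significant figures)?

I_yy ≈ 422.1 cm⁴

Decompose the section into non-overlapping parts with the origin at the bottom-left of its bounding rectangle.
Outer rectangle: 10 × 16, A = 160 cm², x = 5 cm, Ī = 1333.33 cm⁴.
Inner void (subtracted): 9 × 15, A = 135 cm², x = 5 cm, Ī = 911.25 cm⁴.
By symmetry the centroid is at mid-width, x̄ = 5 cm.
All pieces are centred on the vertical centroidal axis, so I = ΣĪ (holes subtracted) = 422.083 cm⁴.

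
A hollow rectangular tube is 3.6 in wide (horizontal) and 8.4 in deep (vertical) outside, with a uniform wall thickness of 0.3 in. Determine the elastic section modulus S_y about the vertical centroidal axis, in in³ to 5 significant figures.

Treat the section as a set of non-overlapping primitives; coordinates are from the bounding-box lower-left.
Outer rectangle: 3.6 × 8.4, A = 30.24 in², x = 1.8 in, Ī = 32.6592 in⁴.
Inner void (subtracted): 3 × 7.8, A = 23.4 in², x = 1.8 in, Ī = 17.55 in⁴.
By symmetry the centroid is at mid-width, x̄ = 1.8 in.
All pieces are centred on the vertical centroidal axis, so I = ΣĪ (holes subtracted) = 15.1092 in⁴.
Extreme fibre distance c = 1.8 in; S = I/c = 8.394 in³.

S_y ≈ 8.3940 in³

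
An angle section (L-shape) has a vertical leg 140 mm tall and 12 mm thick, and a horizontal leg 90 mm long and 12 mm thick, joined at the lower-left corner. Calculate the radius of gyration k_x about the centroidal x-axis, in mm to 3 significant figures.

k_x ≈ 44.7 mm

Decompose the section into non-overlapping parts with the origin at the bottom-left of its bounding rectangle.
Vertical leg: 12 × 140, A = 1 680 mm², y = 70 mm, Ī = 2 744 000 mm⁴.
Horizontal leg (remainder): 78 × 12, A = 936 mm², y = 6 mm, Ī = 11 232 mm⁴.
Centroid: ȳ = ΣA·y / ΣA = 47.101 mm.
Transfer each piece to the centroidal x-axis using Ī + A·d² with d = y − 47.101:
  vertical leg: d = 22.899 mm → contributes +3 624 938 mm⁴
  horizontal leg (remainder): d = -41.101 mm → contributes +1 592 403 mm⁴
Total I = 5 217 341 mm⁴.
Radius of gyration: k = √(I/A) = √(5 217 341 / 2 616) = 44.659 mm.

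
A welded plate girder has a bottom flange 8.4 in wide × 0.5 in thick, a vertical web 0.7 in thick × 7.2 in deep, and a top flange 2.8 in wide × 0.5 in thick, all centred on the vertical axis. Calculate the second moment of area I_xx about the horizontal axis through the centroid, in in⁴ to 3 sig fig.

Split into non-overlapping primitives; take the origin at the lower-left of the bounding box.
Bottom plate: 8.4 × 0.5, A = 4.2 in², y = 0.25 in, Ī = 0.0875 in⁴.
Web plate: 0.7 × 7.2, A = 5.04 in², y = 4.1 in, Ī = 21.773 in⁴.
Top plate: 2.8 × 0.5, A = 1.4 in², y = 7.95 in, Ī = 0.029167 in⁴.
Centroid: ȳ = ΣA·y / ΣA = 3.0868 in.
Transfer each piece to the horizontal axis through the centroid using Ī + A·d² with d = y − 3.0868:
  bottom plate: d = -2.8368 in → contributes +33.888 in⁴
  web plate: d = 1.0132 in → contributes +26.946 in⁴
  top plate: d = 4.8632 in → contributes +33.14 in⁴
Total I = 93.974 in⁴.

I_xx ≈ 94.0 in⁴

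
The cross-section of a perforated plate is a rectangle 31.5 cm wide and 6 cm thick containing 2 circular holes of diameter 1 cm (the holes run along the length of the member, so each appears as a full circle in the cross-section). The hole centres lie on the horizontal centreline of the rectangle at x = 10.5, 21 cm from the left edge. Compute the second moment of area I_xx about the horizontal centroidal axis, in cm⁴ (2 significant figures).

I_xx ≈ 570 cm⁴

Treat the section as a set of non-overlapping primitives; coordinates are from the bounding-box lower-left.
Plate: 31.5 × 6, A = 189 cm², y = 3 cm, Ī = 567 cm⁴.
Hole 1 (subtracted): ⌀1, A = 0.7854 cm², y = 3 cm, Ī = 0.04909 cm⁴.
Hole 2 (subtracted): ⌀1, A = 0.7854 cm², y = 3 cm, Ī = 0.04909 cm⁴.
By symmetry the centroid is at mid-height, ȳ = 3 cm.
All pieces are centred on the horizontal centroidal axis, so I = ΣĪ (holes subtracted) = 566.9 cm⁴.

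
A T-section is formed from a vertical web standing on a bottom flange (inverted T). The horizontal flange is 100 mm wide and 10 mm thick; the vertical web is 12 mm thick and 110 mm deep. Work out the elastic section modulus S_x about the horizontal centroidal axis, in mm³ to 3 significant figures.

Split into non-overlapping primitives; take the origin at the lower-left of the bounding box.
Flange: 100 × 10, A = 1 000 mm², y = 5 mm, Ī = 8333.3 mm⁴.
Web: 12 × 110, A = 1 320 mm², y = 65 mm, Ī = 1 331 000 mm⁴.
Centroid: ȳ = ΣA·y / ΣA = 39.138 mm.
Transfer each piece to the horizontal centroidal axis using Ī + A·d² with d = y − 39.138:
  flange: d = -34.138 mm → contributes +1 173 732 mm⁴
  web: d = 25.862 mm → contributes +2 213 878 mm⁴
Total I = 3 387 609 mm⁴.
Extreme fibre distance c = 80.862 mm; S = I/c = 41 894 mm³.

S_x ≈ 4.19 × 10⁴ mm³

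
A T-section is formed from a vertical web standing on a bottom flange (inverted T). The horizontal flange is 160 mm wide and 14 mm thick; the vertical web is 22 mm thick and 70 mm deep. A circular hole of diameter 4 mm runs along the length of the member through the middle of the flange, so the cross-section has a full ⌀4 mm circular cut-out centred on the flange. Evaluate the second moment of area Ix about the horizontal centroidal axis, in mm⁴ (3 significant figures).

Treat the section as a set of non-overlapping primitives; coordinates are from the bounding-box lower-left.
Flange: 160 × 14, A = 2 240 mm², y = 7 mm, Ī = 36 587 mm⁴.
Web: 22 × 70, A = 1 540 mm², y = 49 mm, Ī = 628 833 mm⁴.
Hole (subtracted): ⌀4, A = 12.566 mm², y = 7 mm, Ī = 12.566 mm⁴.
Centroid: ȳ = ΣA·y / ΣA = 24.168 mm.
Transfer each piece to the horizontal centroidal axis using Ī + A·d² with d = y − 24.168:
  flange: d = -17.168 mm → contributes +696 819 mm⁴
  web: d = 24.832 mm → contributes +1 578 427 mm⁴
  hole: d = -17.168 mm → contributes −3716.5 mm⁴
Total I = 2 271 529 mm⁴.

Ix ≈ 2.27 × 10⁶ mm⁴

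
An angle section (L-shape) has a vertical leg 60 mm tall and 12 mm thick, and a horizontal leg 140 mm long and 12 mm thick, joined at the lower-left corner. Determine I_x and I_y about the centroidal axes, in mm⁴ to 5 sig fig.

I_x ≈ 5.1679 × 10⁵ mm⁴, I_y ≈ 4.5078 × 10⁶ mm⁴

Treat the section as a set of non-overlapping primitives; coordinates are from the bounding-box lower-left.
Vertical leg: 12 × 60, A = 720 mm², y = 30 mm, Ī = 216 000 mm⁴.
Horizontal leg (remainder): 128 × 12, A = 1 536 mm², y = 6 mm, Ī = 18 432 mm⁴.
Centroid: ȳ = ΣA·y / ΣA = 13.65957 mm.
Transfer each piece to the centroidal x-axis using Ī + A·d² with d = y − 13.65957:
  vertical leg: d = 16.34043 mm → contributes +408246.8 mm⁴
  horizontal leg (remainder): d = -7.659574 mm → contributes +108547.7 mm⁴
Total I = 516794.6 mm⁴.
For the y-axis: x̄ = 53.65957 mm.
Repeating about the centroidal y-axis gives I_y = 4 507 835 mm⁴.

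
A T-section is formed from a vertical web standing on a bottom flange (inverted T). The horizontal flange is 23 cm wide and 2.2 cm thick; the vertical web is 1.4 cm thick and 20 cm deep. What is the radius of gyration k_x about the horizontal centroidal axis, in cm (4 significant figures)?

k_x ≈ 6.355 cm

Split into non-overlapping primitives; take the origin at the lower-left of the bounding box.
Flange: 23 × 2.2, A = 50.6 cm², y = 1.1 cm, Ī = 20.4087 cm⁴.
Web: 1.4 × 20, A = 28 cm², y = 12.2 cm, Ī = 933.333 cm⁴.
Centroid: ȳ = ΣA·y / ΣA = 5.0542 cm.
Transfer each piece to the horizontal centroidal axis using Ī + A·d² with d = y − 5.0542:
  flange: d = -3.9542 cm → contributes +811.574 cm⁴
  web: d = 7.1458 cm → contributes +2363.08 cm⁴
Total I = 3174.66 cm⁴.
Radius of gyration: k = √(I/A) = √(3174.66 / 78.6) = 6.35532 cm.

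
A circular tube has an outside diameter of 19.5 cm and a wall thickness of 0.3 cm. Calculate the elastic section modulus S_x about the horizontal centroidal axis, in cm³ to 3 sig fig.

S_x ≈ 85.5 cm³

Break the section into simple shapes (no overlaps), measuring from the bottom-left corner of the bounding box.
Outer circle: ⌀19.5, A = 298.65 cm², y = 9.75 cm, Ī = 7097.5 cm⁴.
Bore (subtracted): ⌀18.9, A = 280.55 cm², y = 9.75 cm, Ī = 6263.5 cm⁴.
By symmetry the centroid is at mid-height, ȳ = 9.75 cm.
All pieces are centred on the horizontal centroidal axis, so I = ΣĪ (holes subtracted) = 834.05 cm⁴.
Extreme fibre distance c = 9.75 cm; S = I/c = 85.543 cm³.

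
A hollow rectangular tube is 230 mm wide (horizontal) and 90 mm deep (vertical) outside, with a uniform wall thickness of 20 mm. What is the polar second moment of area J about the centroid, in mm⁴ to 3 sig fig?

J ≈ 7.47 × 10⁷ mm⁴

Split into non-overlapping primitives; take the origin at the lower-left of the bounding box.
Outer rectangle: 230 × 90, A = 20 700 mm², y = 45 mm, Ī = 13 972 500 mm⁴.
Inner void (subtracted): 190 × 50, A = 9 500 mm², y = 45 mm, Ī = 1 979 167 mm⁴.
By symmetry the centroid is at mid-height, ȳ = 45 mm.
All pieces are centred on the centroidal x-axis, so I = ΣĪ (holes subtracted) = 11 993 333 mm⁴.
Repeating about the centroidal y-axis gives I_y = 62 673 333 mm⁴.
Polar second moment: J = I_x + I_y = 74 666 667 mm⁴.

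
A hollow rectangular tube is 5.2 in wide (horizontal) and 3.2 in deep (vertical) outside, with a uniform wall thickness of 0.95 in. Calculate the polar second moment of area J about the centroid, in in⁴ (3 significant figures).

J ≈ 47.2 in⁴

Treat the section as a set of non-overlapping primitives; coordinates are from the bounding-box lower-left.
Outer rectangle: 5.2 × 3.2, A = 16.64 in², y = 1.6 in, Ī = 14.199 in⁴.
Inner void (subtracted): 3.3 × 1.3, A = 4.29 in², y = 1.6 in, Ī = 0.60418 in⁴.
By symmetry the centroid is at mid-height, ȳ = 1.6 in.
All pieces are centred on the centroidal x-axis, so I = ΣĪ (holes subtracted) = 13.595 in⁴.
Repeating about the centroidal y-axis gives I_y = 33.602 in⁴.
Polar second moment: J = I_x + I_y = 47.198 in⁴.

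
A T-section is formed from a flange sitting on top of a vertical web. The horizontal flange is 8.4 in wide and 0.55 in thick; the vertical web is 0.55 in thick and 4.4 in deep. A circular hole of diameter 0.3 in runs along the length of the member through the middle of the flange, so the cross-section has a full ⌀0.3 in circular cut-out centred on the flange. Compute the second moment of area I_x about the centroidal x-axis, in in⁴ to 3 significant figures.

Treat the section as a set of non-overlapping primitives; coordinates are from the bounding-box lower-left.
Flange: 8.4 × 0.55, A = 4.62 in², y = 4.675 in, Ī = 0.11646 in⁴.
Web: 0.55 × 4.4, A = 2.42 in², y = 2.2 in, Ī = 3.9043 in⁴.
Hole (subtracted): ⌀0.3, A = 0.070686 in², y = 4.675 in, Ī = 0.00039761 in⁴.
Centroid: ȳ = ΣA·y / ΣA = 3.8156 in.
Transfer each piece to the centroidal x-axis using Ī + A·d² with d = y − 3.8156:
  flange: d = 0.85941 in → contributes +3.5287 in⁴
  web: d = -1.6156 in → contributes +10.221 in⁴
  hole: d = 0.85941 in → contributes −0.052605 in⁴
Total I = 13.697 in⁴.

I_x ≈ 13.7 in⁴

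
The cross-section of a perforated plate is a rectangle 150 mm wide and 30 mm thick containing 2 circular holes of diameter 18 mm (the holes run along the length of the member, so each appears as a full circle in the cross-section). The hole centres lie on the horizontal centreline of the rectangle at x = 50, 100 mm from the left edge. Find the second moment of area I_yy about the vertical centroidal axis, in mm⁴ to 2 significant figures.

I_yy ≈ 8.1 × 10⁶ mm⁴

Split into non-overlapping primitives; take the origin at the lower-left of the bounding box.
Plate: 150 × 30, A = 4 500 mm², x = 75 mm, Ī = 8 437 500 mm⁴.
Hole 1 (subtracted): ⌀18, A = 254.5 mm², x = 50 mm, Ī = 5 153 mm⁴.
Hole 2 (subtracted): ⌀18, A = 254.5 mm², x = 100 mm, Ī = 5 153 mm⁴.
By symmetry the centroid is at mid-width, x̄ = 75 mm.
Transfer each piece to the vertical centroidal axis using Ī + A·d² with d = x − 75:
  plate: d = 0 mm → contributes +8 437 500 mm⁴
  hole 1: d = -25 mm → contributes −164 196 mm⁴
  hole 2: d = 25 mm → contributes −164 196 mm⁴
Total I = 8 109 108 mm⁴.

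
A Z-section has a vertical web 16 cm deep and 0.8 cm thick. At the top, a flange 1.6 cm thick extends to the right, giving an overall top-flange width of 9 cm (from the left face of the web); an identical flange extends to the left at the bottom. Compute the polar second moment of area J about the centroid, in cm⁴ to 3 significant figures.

Split into non-overlapping primitives; take the origin at the lower-left of the bounding box.
Web: 0.8 × 16, A = 12.8 cm², y = 8 cm, Ī = 273.07 cm⁴.
Top flange (beyond web): 8.2 × 1.6, A = 13.12 cm², y = 15.2 cm, Ī = 2.7989 cm⁴.
Bottom flange (beyond web): 8.2 × 1.6, A = 13.12 cm², y = 0.8 cm, Ī = 2.7989 cm⁴.
Centroid: ȳ = ΣA·y / ΣA = 8 cm.
Transfer each piece to the centroidal x-axis using Ī + A·d² with d = y − 8:
  web: d = 0 cm → contributes +273.07 cm⁴
  top flange (beyond web): d = 7.2 cm → contributes +682.94 cm⁴
  bottom flange (beyond web): d = -7.2 cm → contributes +682.94 cm⁴
Total I = 1638.9 cm⁴.
For the y-axis: x̄ = 8.6 cm.
Repeating about the centroidal y-axis gives I_y = 679.07 cm⁴.
Polar second moment: J = I_x + I_y = 2 318 cm⁴.

J ≈ 2320 cm⁴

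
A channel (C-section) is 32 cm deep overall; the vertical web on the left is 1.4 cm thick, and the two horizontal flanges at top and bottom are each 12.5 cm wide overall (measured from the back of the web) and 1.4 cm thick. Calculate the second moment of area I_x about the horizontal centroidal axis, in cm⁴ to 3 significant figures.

Decompose the section into non-overlapping parts with the origin at the bottom-left of its bounding rectangle.
Web: 1.4 × 32, A = 44.8 cm², y = 16 cm, Ī = 3822.9 cm⁴.
Top flange (beyond web): 11.1 × 1.4, A = 15.54 cm², y = 31.3 cm, Ī = 2.5382 cm⁴.
Bottom flange (beyond web): 11.1 × 1.4, A = 15.54 cm², y = 0.7 cm, Ī = 2.5382 cm⁴.
By symmetry the centroid is at mid-height, ȳ = 16 cm.
Transfer each piece to the horizontal centroidal axis using Ī + A·d² with d = y − 16:
  web: d = 0 cm → contributes +3822.9 cm⁴
  top flange (beyond web): d = 15.3 cm → contributes +3640.3 cm⁴
  bottom flange (beyond web): d = -15.3 cm → contributes +3640.3 cm⁴
Total I = 11 104 cm⁴.

I_x ≈ 1.11 × 10⁴ cm⁴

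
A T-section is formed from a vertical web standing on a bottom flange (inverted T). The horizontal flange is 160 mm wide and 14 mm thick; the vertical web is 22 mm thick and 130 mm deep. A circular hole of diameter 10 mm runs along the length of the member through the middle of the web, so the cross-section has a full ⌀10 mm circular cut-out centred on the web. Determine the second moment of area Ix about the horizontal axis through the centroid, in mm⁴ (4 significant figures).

Ix ≈ 1.050 × 10⁷ mm⁴

Split into non-overlapping primitives; take the origin at the lower-left of the bounding box.
Flange: 160 × 14, A = 2 240 mm², y = 7 mm, Ī = 36586.7 mm⁴.
Web: 22 × 130, A = 2 860 mm², y = 79 mm, Ī = 4 027 833 mm⁴.
Hole (subtracted): ⌀10, A = 78.5398 mm², y = 79 mm, Ī = 490.874 mm⁴.
Centroid: ȳ = ΣA·y / ΣA = 46.8819 mm.
Transfer each piece to the horizontal axis through the centroid using Ī + A·d² with d = y − 46.8819:
  flange: d = -39.8819 mm → contributes +3 599 446 mm⁴
  web: d = 32.1181 mm → contributes +6 978 139 mm⁴
  hole: d = 32.1181 mm → contributes −81510.6 mm⁴
Total I = 10 496 074 mm⁴.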